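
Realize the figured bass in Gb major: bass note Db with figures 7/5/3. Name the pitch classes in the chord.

Db, F, Ab, Cb

A third above Db in this key is F.
A fifth above Db in this key is Ab.
A seventh above Db in this key is Cb.
Together with the bass Db, this spells Db dominant seventh in root position.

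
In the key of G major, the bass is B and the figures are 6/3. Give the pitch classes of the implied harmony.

B, D, G

A third above B in this key is D.
A sixth above B in this key is G.
Together with the bass B, this spells G major in first inversion.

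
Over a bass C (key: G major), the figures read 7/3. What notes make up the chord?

The written figures 7/3 are shorthand for 7/5/3: the 5 is implied.
A third above C in this key is E.
A fifth above C in this key is G.
A seventh above C in this key is B.
Together with the bass C, this spells C major seventh in root position.

C, E, G, B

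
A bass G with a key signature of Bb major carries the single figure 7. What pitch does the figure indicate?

Counting 6 letter steps above G lands on F; in Bb major, that letter is F.

F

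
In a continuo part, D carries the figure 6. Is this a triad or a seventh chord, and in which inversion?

triad, first inversion

6 is shorthand for 6/3.
Intervals of 6/3 above the bass form a triad; the bass is the third, so this is first inversion.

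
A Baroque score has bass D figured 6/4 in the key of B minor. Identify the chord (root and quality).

G major

The figures 6/4 indicate a triad in second inversion.
In second inversion the root lies a fourth above the bass: a fourth above D in B minor is G.
The chord tones are D, G, B, giving G major.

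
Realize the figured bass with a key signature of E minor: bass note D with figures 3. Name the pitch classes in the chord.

D, F#, A

The written figures 3 are shorthand for 5/3: the 5 is implied.
A third above D in this key is F#.
A fifth above D in this key is A.
Together with the bass D, this spells D major in root position.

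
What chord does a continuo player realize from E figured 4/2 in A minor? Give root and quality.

F major seventh

The figures 4/2 indicate a seventh chord in third inversion.
In third inversion the root lies a second above the bass: a second above E in A minor is F.
The chord tones are E, F, A, C, giving F major seventh.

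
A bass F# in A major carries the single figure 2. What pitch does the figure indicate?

G#

Counting 1 letter step above F# lands on G; in A major, that letter is G#.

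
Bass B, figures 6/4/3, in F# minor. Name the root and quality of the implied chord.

E dominant seventh

The figures 6/4/3 indicate a seventh chord in second inversion.
In second inversion the root lies a fourth above the bass: a fourth above B in F# minor is E.
The chord tones are B, D, E, G#, giving E dominant seventh.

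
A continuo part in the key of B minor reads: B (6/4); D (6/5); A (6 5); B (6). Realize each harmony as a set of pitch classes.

B (6/4): B, E, G.
D (6/5/3): D, F#, A, B.
A (6/5/3): A, C#, E, F#.
B (6/3): B, D, G.

B, E, G | D, F#, A, B | A, C#, E, F# | B, D, G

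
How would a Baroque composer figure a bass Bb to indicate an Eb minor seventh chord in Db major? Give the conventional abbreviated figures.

4/3

Bb is the fifth of Eb minor seventh, so the chord is in second inversion.
A seventh chord in second inversion is figured 6/4/3, conventionally abbreviated 4/3.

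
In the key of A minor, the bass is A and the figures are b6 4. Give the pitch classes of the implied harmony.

A fourth above A in this key is D.
A sixth above A in this key is F, lowered to Fb by the flat.

A, D, Fb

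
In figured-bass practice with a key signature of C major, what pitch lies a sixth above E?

Counting 5 letter steps above E lands on C; in C major, that letter is C.

C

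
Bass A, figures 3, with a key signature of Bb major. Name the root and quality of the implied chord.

A diminished

The figures 3 indicate a triad in root position.
In root position the bass is the root, so the root is A.
The chord tones are A, C, Eb, giving A diminished.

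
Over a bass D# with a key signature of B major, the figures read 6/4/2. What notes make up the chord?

D#, E, G#, B

A second above D# in this key is E.
A fourth above D# in this key is G#.
A sixth above D# in this key is B.
Together with the bass D#, this spells E major seventh in third inversion.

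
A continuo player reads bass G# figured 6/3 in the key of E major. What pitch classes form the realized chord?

A third above G# in this key is B.
A sixth above G# in this key is E.
Together with the bass G#, this spells E major in first inversion.

G#, B, E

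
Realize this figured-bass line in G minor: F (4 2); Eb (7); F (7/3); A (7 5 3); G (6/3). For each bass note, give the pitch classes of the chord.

F, G, Bb, D | Eb, G, Bb, D | F, A, C, Eb | A, C, Eb, G | G, Bb, Eb

F (6/4/2): F, G, Bb, D.
Eb (7/5/3): Eb, G, Bb, D.
F (7/5/3): F, A, C, Eb.
A (7/5/3): A, C, Eb, G.
G (6/3): G, Bb, Eb.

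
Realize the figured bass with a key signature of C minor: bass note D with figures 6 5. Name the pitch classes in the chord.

The written figures 6 5 are shorthand for 6/5/3: the 3 is implied.
A third above D in this key is F.
A fifth above D in this key is Ab.
A sixth above D in this key is Bb.
Together with the bass D, this spells Bb dominant seventh in first inversion.

D, F, Ab, Bb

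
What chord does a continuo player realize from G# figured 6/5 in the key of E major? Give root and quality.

E major seventh

The figures 6/5 indicate a seventh chord in first inversion.
In first inversion the root lies a sixth above the bass: a sixth above G# in E major is E.
The chord tones are G#, B, D#, E, giving E major seventh.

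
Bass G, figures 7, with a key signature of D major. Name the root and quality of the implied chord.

G major seventh

The figures 7 indicate a seventh chord in root position.
In root position the bass is the root, so the root is G.
The chord tones are G, B, D, F#, giving G major seventh.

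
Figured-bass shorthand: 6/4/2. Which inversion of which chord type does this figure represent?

Intervals of 6/4/2 above the bass form a seventh chord; the bass is the seventh, so this is third inversion.

seventh chord, third inversion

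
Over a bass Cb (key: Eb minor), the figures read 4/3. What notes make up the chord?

The written figures 4/3 are shorthand for 6/4/3: the 6 is implied.
A third above Cb in this key is Eb.
A fourth above Cb in this key is F.
A sixth above Cb in this key is Ab.
Together with the bass Cb, this spells F half-diminished seventh in second inversion.

Cb, Eb, F, Ab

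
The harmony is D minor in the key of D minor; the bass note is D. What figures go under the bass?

D is the root of D minor, so the chord is in root position.
A triad in root position is figured 5/3, conventionally abbreviated (no figures — root-position triad).

no figures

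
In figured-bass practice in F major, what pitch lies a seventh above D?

Counting 6 letter steps above D lands on C; in F major, that letter is C.

C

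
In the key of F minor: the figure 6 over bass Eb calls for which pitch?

Counting 5 letter steps above Eb lands on C; in F minor, that letter is C.

C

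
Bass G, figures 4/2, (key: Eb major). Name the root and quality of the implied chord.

The figures 4/2 indicate a seventh chord in third inversion.
In third inversion the root lies a second above the bass: a second above G in Eb major is Ab.
The chord tones are G, Ab, C, Eb, giving Ab major seventh.

Ab major seventh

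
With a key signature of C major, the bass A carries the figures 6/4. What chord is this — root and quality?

The figures 6/4 indicate a triad in second inversion.
In second inversion the root lies a fourth above the bass: a fourth above A in C major is D.
The chord tones are A, D, F, giving D minor.

D minor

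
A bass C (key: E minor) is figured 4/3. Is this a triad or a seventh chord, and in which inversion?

seventh chord, second inversion

4/3 is shorthand for 6/4/3.
Intervals of 6/4/3 above the bass form a seventh chord; the bass is the fifth, so this is second inversion.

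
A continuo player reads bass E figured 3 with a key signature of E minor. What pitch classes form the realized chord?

The written figures 3 are shorthand for 5/3: the 5 is implied.
A third above E in this key is G.
A fifth above E in this key is B.
Together with the bass E, this spells E minor in root position.

E, G, B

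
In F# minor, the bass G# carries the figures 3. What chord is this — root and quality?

G# diminished

The figures 3 indicate a triad in root position.
In root position the bass is the root, so the root is G#.
The chord tones are G#, B, D, giving G# diminished.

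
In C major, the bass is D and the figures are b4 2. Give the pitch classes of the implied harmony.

The written figures b4 2 are shorthand for 6/4/2: the 6 is implied.
A second above D in this key is E.
A fourth above D in this key is G, lowered to Gb by the flat.
A sixth above D in this key is B.

D, E, Gb, B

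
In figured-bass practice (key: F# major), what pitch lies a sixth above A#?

F#

Counting 5 letter steps above A# lands on F; in F# major, that letter is F#.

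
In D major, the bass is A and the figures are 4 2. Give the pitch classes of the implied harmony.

The written figures 4 2 are shorthand for 6/4/2: the 6 is implied.
A second above A in this key is B.
A fourth above A in this key is D.
A sixth above A in this key is F#.
Together with the bass A, this spells B minor seventh in third inversion.

A, B, D, F#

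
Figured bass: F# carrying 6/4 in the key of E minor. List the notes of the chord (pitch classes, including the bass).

F#, B, D

A fourth above F# in this key is B.
A sixth above F# in this key is D.
Together with the bass F#, this spells B minor in second inversion.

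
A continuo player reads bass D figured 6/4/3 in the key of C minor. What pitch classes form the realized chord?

D, F, G, Bb

A third above D in this key is F.
A fourth above D in this key is G.
A sixth above D in this key is Bb.
Together with the bass D, this spells G minor seventh in second inversion.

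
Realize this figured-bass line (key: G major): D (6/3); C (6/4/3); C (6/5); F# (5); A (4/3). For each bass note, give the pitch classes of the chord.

D (6/3): D, F#, B.
C (6/4/3): C, E, F#, A.
C (6/5/3): C, E, G, A.
F# (5/3): F#, A, C.
A (6/4/3): A, C, D, F#.

D, F#, B | C, E, F#, A | C, E, G, A | F#, A, C | A, C, D, F#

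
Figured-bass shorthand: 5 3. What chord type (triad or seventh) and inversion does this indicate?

Intervals of 5/3 above the bass form a triad; the bass is the root, so this is root position.

triad, root position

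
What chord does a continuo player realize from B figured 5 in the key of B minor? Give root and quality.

B minor

The figures 5 indicate a triad in root position.
In root position the bass is the root, so the root is B.
The chord tones are B, D, F#, giving B minor.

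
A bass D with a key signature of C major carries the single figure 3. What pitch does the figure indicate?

Counting 2 letter steps above D lands on F; in C major, that letter is F.

F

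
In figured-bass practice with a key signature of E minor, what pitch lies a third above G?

B

Counting 2 letter steps above G lands on B; in E minor, that letter is B.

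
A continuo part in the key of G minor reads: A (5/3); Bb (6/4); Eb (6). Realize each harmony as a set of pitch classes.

A, C, Eb | Bb, Eb, G | Eb, G, C

A (5/3): A, C, Eb.
Bb (6/4): Bb, Eb, G.
Eb (6/3): Eb, G, C.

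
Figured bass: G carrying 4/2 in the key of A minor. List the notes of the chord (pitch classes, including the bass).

G, A, C, E

The written figures 4/2 are shorthand for 6/4/2: the 6 is implied.
A second above G in this key is A.
A fourth above G in this key is C.
A sixth above G in this key is E.
Together with the bass G, this spells A minor seventh in third inversion.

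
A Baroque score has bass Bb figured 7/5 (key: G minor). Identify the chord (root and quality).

The figures 7/5 indicate a seventh chord in root position.
In root position the bass is the root, so the root is Bb.
The chord tones are Bb, D, F, A, giving Bb major seventh.

Bb major seventh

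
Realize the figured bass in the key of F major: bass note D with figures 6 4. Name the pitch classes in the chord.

A fourth above D in this key is G.
A sixth above D in this key is Bb.
Together with the bass D, this spells G minor in second inversion.

D, G, Bb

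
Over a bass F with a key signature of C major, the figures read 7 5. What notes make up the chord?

The written figures 7 5 are shorthand for 7/5/3: the 3 is implied.
A third above F in this key is A.
A fifth above F in this key is C.
A seventh above F in this key is E.
Together with the bass F, this spells F major seventh in root position.

F, A, C, E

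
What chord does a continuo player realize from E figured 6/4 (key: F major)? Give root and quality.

The figures 6/4 indicate a triad in second inversion.
In second inversion the root lies a fourth above the bass: a fourth above E in F major is A.
The chord tones are E, A, C, giving A minor.

A minor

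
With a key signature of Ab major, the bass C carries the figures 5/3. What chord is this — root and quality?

C minor

The figures 5/3 indicate a triad in root position.
In root position the bass is the root, so the root is C.
The chord tones are C, Eb, G, giving C minor.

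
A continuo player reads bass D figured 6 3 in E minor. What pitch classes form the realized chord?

D, F#, B

A third above D in this key is F#.
A sixth above D in this key is B.
Together with the bass D, this spells B minor in first inversion.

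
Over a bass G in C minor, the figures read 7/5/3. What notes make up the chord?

A third above G in this key is Bb.
A fifth above G in this key is D.
A seventh above G in this key is F.
Together with the bass G, this spells G minor seventh in root position.

G, Bb, D, F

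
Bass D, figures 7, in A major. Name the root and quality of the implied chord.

D major seventh

The figures 7 indicate a seventh chord in root position.
In root position the bass is the root, so the root is D.
The chord tones are D, F#, A, C#, giving D major seventh.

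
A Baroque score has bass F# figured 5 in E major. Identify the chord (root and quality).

The figures 5 indicate a triad in root position.
In root position the bass is the root, so the root is F#.
The chord tones are F#, A, C#, giving F# minor.

F# minor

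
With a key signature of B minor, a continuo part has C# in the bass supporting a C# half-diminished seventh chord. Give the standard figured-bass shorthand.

C# is the root of C# half-diminished seventh, so the chord is in root position.
A seventh chord in root position is figured 7/5/3, conventionally abbreviated 7.

7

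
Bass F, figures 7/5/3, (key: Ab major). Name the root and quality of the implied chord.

F minor seventh

The figures 7/5/3 indicate a seventh chord in root position.
In root position the bass is the root, so the root is F.
The chord tones are F, Ab, C, Eb, giving F minor seventh.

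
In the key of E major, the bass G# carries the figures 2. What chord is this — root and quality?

A major seventh

The figures 2 indicate a seventh chord in third inversion.
In third inversion the root lies a second above the bass: a second above G# in E major is A.
The chord tones are G#, A, C#, E, giving A major seventh.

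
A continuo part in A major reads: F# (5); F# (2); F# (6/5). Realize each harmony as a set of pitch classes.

F#, A, C# | F#, G#, B, D | F#, A, C#, D

F# (5/3): F#, A, C#.
F# (6/4/2): F#, G#, B, D.
F# (6/5/3): F#, A, C#, D.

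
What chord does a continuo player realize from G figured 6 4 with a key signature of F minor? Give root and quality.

The figures 6 4 indicate a triad in second inversion.
In second inversion the root lies a fourth above the bass: a fourth above G in F minor is C.
The chord tones are G, C, Eb, giving C minor.

C minor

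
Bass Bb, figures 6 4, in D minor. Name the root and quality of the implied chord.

E diminished

The figures 6 4 indicate a triad in second inversion.
In second inversion the root lies a fourth above the bass: a fourth above Bb in D minor is E.
The chord tones are Bb, E, G, giving E diminished.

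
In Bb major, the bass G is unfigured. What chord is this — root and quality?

An unfigured bass indicates a triad in root position.
In root position the bass is the root, so the root is G.
The chord tones are G, Bb, D, giving G minor.

G minor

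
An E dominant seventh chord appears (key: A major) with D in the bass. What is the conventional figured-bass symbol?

D is the seventh of E dominant seventh, so the chord is in third inversion.
A seventh chord in third inversion is figured 6/4/2, conventionally abbreviated 4/2.

4/2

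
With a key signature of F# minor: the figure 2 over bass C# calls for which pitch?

D

Counting 1 letter step above C# lands on D; in F# minor, that letter is D.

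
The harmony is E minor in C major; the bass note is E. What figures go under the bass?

E is the root of E minor, so the chord is in root position.
A triad in root position is figured 5/3, conventionally abbreviated (no figures — root-position triad).

no figures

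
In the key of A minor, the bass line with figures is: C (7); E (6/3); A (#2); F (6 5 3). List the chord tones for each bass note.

C, E, G, B | E, G, C | A, B#, D, F | F, A, C, D

C (7/5/3): C, E, G, B.
E (6/3): E, G, C.
A (6/4/#2): A, B#, D, F.
F (6/5/3): F, A, C, D.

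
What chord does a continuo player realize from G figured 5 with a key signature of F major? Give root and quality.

The figures 5 indicate a triad in root position.
In root position the bass is the root, so the root is G.
The chord tones are G, Bb, D, giving G minor.

G minor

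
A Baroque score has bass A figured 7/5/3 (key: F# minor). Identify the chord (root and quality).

The figures 7/5/3 indicate a seventh chord in root position.
In root position the bass is the root, so the root is A.
The chord tones are A, C#, E, G#, giving A major seventh.

A major seventh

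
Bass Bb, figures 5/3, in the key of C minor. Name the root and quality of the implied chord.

Bb major

The figures 5/3 indicate a triad in root position.
In root position the bass is the root, so the root is Bb.
The chord tones are Bb, D, F, giving Bb major.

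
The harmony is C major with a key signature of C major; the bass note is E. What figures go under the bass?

E is the third of C major, so the chord is in first inversion.
A triad in first inversion is figured 6/3, conventionally abbreviated 6.

6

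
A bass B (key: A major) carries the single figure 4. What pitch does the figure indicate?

Counting 3 letter steps above B lands on E; in A major, that letter is E.

E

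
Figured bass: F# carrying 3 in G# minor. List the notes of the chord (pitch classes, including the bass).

F#, A#, C#

The written figures 3 are shorthand for 5/3: the 5 is implied.
A third above F# in this key is A#.
A fifth above F# in this key is C#.
Together with the bass F#, this spells F# major in root position.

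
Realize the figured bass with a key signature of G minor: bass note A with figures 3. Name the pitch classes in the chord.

A, C, Eb

The written figures 3 are shorthand for 5/3: the 5 is implied.
A third above A in this key is C.
A fifth above A in this key is Eb.
Together with the bass A, this spells A diminished in root position.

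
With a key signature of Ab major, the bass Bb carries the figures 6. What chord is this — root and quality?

The figures 6 indicate a triad in first inversion.
In first inversion the root lies a sixth above the bass: a sixth above Bb in Ab major is G.
The chord tones are Bb, Db, G, giving G diminished.

G diminished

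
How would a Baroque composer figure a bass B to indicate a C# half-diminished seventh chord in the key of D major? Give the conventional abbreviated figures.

B is the seventh of C# half-diminished seventh, so the chord is in third inversion.
A seventh chord in third inversion is figured 6/4/2, conventionally abbreviated 4/2.

4/2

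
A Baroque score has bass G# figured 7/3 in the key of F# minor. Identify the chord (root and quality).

The figures 7/3 indicate a seventh chord in root position.
In root position the bass is the root, so the root is G#.
The chord tones are G#, B, D, F#, giving G# half-diminished seventh.

G# half-diminished seventh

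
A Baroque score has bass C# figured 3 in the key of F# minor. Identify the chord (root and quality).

The figures 3 indicate a triad in root position.
In root position the bass is the root, so the root is C#.
The chord tones are C#, E, G#, giving C# minor.

C# minor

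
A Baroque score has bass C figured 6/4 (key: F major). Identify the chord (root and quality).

F major

The figures 6/4 indicate a triad in second inversion.
In second inversion the root lies a fourth above the bass: a fourth above C in F major is F.
The chord tones are C, F, A, giving F major.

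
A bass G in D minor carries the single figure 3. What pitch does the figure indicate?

Bb

Counting 2 letter steps above G lands on B; in D minor, that letter is Bb.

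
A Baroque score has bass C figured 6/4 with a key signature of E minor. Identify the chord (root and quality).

The figures 6/4 indicate a triad in second inversion.
In second inversion the root lies a fourth above the bass: a fourth above C in E minor is F#.
The chord tones are C, F#, A, giving F# diminished.

F# diminished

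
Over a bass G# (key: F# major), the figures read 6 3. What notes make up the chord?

G#, B, E#

A third above G# in this key is B.
A sixth above G# in this key is E#.
Together with the bass G#, this spells E# diminished in first inversion.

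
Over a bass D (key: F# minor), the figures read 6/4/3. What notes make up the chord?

D, F#, G#, B

A third above D in this key is F#.
A fourth above D in this key is G#.
A sixth above D in this key is B.
Together with the bass D, this spells G# half-diminished seventh in second inversion.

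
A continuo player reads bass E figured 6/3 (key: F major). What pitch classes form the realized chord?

A third above E in this key is G.
A sixth above E in this key is C.
Together with the bass E, this spells C major in first inversion.

E, G, C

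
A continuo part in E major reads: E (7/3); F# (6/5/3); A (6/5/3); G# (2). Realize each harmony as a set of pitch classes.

E (7/5/3): E, G#, B, D#.
F# (6/5/3): F#, A, C#, D#.
A (6/5/3): A, C#, E, F#.
G# (6/4/2): G#, A, C#, E.

E, G#, B, D# | F#, A, C#, D# | A, C#, E, F# | G#, A, C#, E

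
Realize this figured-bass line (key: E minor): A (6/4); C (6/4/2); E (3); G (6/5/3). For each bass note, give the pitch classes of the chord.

A (6/4): A, D, F#.
C (6/4/2): C, D, F#, A.
E (5/3): E, G, B.
G (6/5/3): G, B, D, E.

A, D, F# | C, D, F#, A | E, G, B | G, B, D, E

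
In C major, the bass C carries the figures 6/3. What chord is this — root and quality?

A minor

The figures 6/3 indicate a triad in first inversion.
In first inversion the root lies a sixth above the bass: a sixth above C in C major is A.
The chord tones are C, E, A, giving A minor.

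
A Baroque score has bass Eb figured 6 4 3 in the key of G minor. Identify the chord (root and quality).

The figures 6 4 3 indicate a seventh chord in second inversion.
In second inversion the root lies a fourth above the bass: a fourth above Eb in G minor is A.
The chord tones are Eb, G, A, C, giving A half-diminished seventh.

A half-diminished seventh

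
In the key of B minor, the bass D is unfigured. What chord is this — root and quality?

An unfigured bass indicates a triad in root position.
In root position the bass is the root, so the root is D.
The chord tones are D, F#, A, giving D major.

D major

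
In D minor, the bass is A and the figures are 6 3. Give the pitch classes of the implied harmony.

A third above A in this key is C.
A sixth above A in this key is F.
Together with the bass A, this spells F major in first inversion.

A, C, F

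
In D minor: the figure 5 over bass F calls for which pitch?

C

Counting 4 letter steps above F lands on C; in D minor, that letter is C.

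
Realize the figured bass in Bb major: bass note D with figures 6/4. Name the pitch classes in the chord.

D, G, Bb

A fourth above D in this key is G.
A sixth above D in this key is Bb.
Together with the bass D, this spells G minor in second inversion.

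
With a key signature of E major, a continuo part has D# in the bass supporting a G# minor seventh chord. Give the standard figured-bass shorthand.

4/3

D# is the fifth of G# minor seventh, so the chord is in second inversion.
A seventh chord in second inversion is figured 6/4/3, conventionally abbreviated 4/3.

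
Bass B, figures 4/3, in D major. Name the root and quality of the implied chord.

The figures 4/3 indicate a seventh chord in second inversion.
In second inversion the root lies a fourth above the bass: a fourth above B in D major is E.
The chord tones are B, D, E, G, giving E minor seventh.

E minor seventh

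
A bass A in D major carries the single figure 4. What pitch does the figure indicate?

Counting 3 letter steps above A lands on D; in D major, that letter is D.

D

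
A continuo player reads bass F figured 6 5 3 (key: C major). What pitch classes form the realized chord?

A third above F in this key is A.
A fifth above F in this key is C.
A sixth above F in this key is D.
Together with the bass F, this spells D minor seventh in first inversion.

F, A, C, D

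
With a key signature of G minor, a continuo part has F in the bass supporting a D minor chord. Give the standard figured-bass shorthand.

F is the third of D minor, so the chord is in first inversion.
A triad in first inversion is figured 6/3, conventionally abbreviated 6.

6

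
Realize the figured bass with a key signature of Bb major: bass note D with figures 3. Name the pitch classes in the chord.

D, F, A

The written figures 3 are shorthand for 5/3: the 5 is implied.
A third above D in this key is F.
A fifth above D in this key is A.
Together with the bass D, this spells D minor in root position.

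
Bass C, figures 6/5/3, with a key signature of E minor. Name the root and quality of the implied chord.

The figures 6/5/3 indicate a seventh chord in first inversion.
In first inversion the root lies a sixth above the bass: a sixth above C in E minor is A.
The chord tones are C, E, G, A, giving A minor seventh.

A minor seventh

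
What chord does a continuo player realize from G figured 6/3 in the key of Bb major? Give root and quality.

The figures 6/3 indicate a triad in first inversion.
In first inversion the root lies a sixth above the bass: a sixth above G in Bb major is Eb.
The chord tones are G, Bb, Eb, giving Eb major.

Eb major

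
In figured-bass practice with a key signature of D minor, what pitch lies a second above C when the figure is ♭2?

Counting 1 letter step above C lands on D; in D minor, that letter is D.
The b2 figure lowers it a semitone, giving Db.

Db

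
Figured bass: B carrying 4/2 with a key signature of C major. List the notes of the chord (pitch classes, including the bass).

B, C, E, G

The written figures 4/2 are shorthand for 6/4/2: the 6 is implied.
A second above B in this key is C.
A fourth above B in this key is E.
A sixth above B in this key is G.
Together with the bass B, this spells C major seventh in third inversion.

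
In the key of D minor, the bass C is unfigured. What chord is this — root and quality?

C major

An unfigured bass indicates a triad in root position.
In root position the bass is the root, so the root is C.
The chord tones are C, E, G, giving C major.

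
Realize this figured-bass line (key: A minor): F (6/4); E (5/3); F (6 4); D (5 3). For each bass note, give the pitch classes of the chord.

F (6/4): F, B, D.
E (5/3): E, G, B.
F (6/4): F, B, D.
D (5/3): D, F, A.

F, B, D | E, G, B | F, B, D | D, F, A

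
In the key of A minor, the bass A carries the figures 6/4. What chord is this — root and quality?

D minor

The figures 6/4 indicate a triad in second inversion.
In second inversion the root lies a fourth above the bass: a fourth above A in A minor is D.
The chord tones are A, D, F, giving D minor.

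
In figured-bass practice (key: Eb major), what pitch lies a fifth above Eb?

Counting 4 letter steps above Eb lands on B; in Eb major, that letter is Bb.

Bb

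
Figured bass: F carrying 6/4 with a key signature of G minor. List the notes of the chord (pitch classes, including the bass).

F, Bb, D

A fourth above F in this key is Bb.
A sixth above F in this key is D.
Together with the bass F, this spells Bb major in second inversion.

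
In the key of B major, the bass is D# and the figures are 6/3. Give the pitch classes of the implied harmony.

D#, F#, B

A third above D# in this key is F#.
A sixth above D# in this key is B.
Together with the bass D#, this spells B major in first inversion.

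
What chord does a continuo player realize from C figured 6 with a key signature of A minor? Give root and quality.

A minor

The figures 6 indicate a triad in first inversion.
In first inversion the root lies a sixth above the bass: a sixth above C in A minor is A.
The chord tones are C, E, A, giving A minor.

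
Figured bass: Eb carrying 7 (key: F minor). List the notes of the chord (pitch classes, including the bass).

Eb, G, Bb, Db

The written figures 7 are shorthand for 7/5/3: the 5/3 are implied.
A third above Eb in this key is G.
A fifth above Eb in this key is Bb.
A seventh above Eb in this key is Db.
Together with the bass Eb, this spells Eb dominant seventh in root position.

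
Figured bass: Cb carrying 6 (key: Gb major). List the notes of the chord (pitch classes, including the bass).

The written figures 6 are shorthand for 6/3: the 3 is implied.
A third above Cb in this key is Eb.
A sixth above Cb in this key is Ab.
Together with the bass Cb, this spells Ab minor in first inversion.

Cb, Eb, Ab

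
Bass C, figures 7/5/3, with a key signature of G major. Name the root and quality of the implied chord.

The figures 7/5/3 indicate a seventh chord in root position.
In root position the bass is the root, so the root is C.
The chord tones are C, E, G, B, giving C major seventh.

C major seventh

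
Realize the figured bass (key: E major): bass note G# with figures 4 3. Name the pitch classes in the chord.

The written figures 4 3 are shorthand for 6/4/3: the 6 is implied.
A third above G# in this key is B.
A fourth above G# in this key is C#.
A sixth above G# in this key is E.
Together with the bass G#, this spells C# minor seventh in second inversion.

G#, B, C#, E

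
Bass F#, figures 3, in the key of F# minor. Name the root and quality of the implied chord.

F# minor

The figures 3 indicate a triad in root position.
In root position the bass is the root, so the root is F#.
The chord tones are F#, A, C#, giving F# minor.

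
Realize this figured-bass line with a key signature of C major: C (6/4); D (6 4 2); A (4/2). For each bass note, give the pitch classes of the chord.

C, F, A | D, E, G, B | A, B, D, F

C (6/4): C, F, A.
D (6/4/2): D, E, G, B.
A (6/4/2): A, B, D, F.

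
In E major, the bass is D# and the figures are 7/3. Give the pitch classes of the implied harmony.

The written figures 7/3 are shorthand for 7/5/3: the 5 is implied.
A third above D# in this key is F#.
A fifth above D# in this key is A.
A seventh above D# in this key is C#.
Together with the bass D#, this spells D# half-diminished seventh in root position.

D#, F#, A, C#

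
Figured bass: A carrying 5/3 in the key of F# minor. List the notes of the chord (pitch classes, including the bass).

A third above A in this key is C#.
A fifth above A in this key is E.
Together with the bass A, this spells A major in root position.

A, C#, E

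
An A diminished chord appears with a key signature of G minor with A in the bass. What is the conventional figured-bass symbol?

no figures

A is the root of A diminished, so the chord is in root position.
A triad in root position is figured 5/3, conventionally abbreviated (no figures — root-position triad).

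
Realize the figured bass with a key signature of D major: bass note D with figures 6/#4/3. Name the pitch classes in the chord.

D, F#, G#, B

A third above D in this key is F#.
A fourth above D in this key is G, raised to G# by the sharp.
A sixth above D in this key is B.
Together with the bass D, this spells G# half-diminished seventh in second inversion.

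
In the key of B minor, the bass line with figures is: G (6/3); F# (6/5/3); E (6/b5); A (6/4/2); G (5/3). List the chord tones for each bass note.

G (6/3): G, B, E.
F# (6/5/3): F#, A, C#, D.
E (6/b5/3): E, G, Bb, C#.
A (6/4/2): A, B, D, F#.
G (5/3): G, B, D.

G, B, E | F#, A, C#, D | E, G, Bb, C# | A, B, D, F# | G, B, D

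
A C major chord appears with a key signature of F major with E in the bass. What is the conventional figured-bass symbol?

E is the third of C major, so the chord is in first inversion.
A triad in first inversion is figured 6/3, conventionally abbreviated 6.

6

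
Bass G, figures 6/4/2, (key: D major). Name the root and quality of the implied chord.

A dominant seventh

The figures 6/4/2 indicate a seventh chord in third inversion.
In third inversion the root lies a second above the bass: a second above G in D major is A.
The chord tones are G, A, C#, E, giving A dominant seventh.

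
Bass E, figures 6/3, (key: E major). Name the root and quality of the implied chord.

The figures 6/3 indicate a triad in first inversion.
In first inversion the root lies a sixth above the bass: a sixth above E in E major is C#.
The chord tones are E, G#, C#, giving C# minor.

C# minor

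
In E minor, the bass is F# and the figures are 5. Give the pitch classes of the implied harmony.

F#, A, C

The written figures 5 are shorthand for 5/3: the 3 is implied.
A third above F# in this key is A.
A fifth above F# in this key is C.
Together with the bass F#, this spells F# diminished in root position.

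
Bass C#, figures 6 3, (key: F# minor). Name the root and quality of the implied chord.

The figures 6 3 indicate a triad in first inversion.
In first inversion the root lies a sixth above the bass: a sixth above C# in F# minor is A.
The chord tones are C#, E, A, giving A major.

A major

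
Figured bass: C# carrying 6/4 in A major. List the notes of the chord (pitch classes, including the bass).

C#, F#, A

A fourth above C# in this key is F#.
A sixth above C# in this key is A.
Together with the bass C#, this spells F# minor in second inversion.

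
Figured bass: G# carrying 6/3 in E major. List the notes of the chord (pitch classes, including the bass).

A third above G# in this key is B.
A sixth above G# in this key is E.
Together with the bass G#, this spells E major in first inversion.

G#, B, E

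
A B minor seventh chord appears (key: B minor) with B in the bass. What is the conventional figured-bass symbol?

7

B is the root of B minor seventh, so the chord is in root position.
A seventh chord in root position is figured 7/5/3, conventionally abbreviated 7.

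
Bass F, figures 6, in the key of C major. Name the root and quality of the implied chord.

The figures 6 indicate a triad in first inversion.
In first inversion the root lies a sixth above the bass: a sixth above F in C major is D.
The chord tones are F, A, D, giving D minor.

D minor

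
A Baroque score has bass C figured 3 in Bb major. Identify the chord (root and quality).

The figures 3 indicate a triad in root position.
In root position the bass is the root, so the root is C.
The chord tones are C, Eb, G, giving C minor.

C minor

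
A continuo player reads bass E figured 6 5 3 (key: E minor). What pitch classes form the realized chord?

E, G, B, C

A third above E in this key is G.
A fifth above E in this key is B.
A sixth above E in this key is C.
Together with the bass E, this spells C major seventh in first inversion.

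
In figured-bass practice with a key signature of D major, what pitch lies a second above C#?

Counting 1 letter step above C# lands on D; in D major, that letter is D.

D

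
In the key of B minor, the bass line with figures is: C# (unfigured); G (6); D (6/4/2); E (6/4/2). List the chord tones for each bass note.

C#, E, G | G, B, E | D, E, G, B | E, F#, A, C#

C# (5/3): C#, E, G.
G (6/3): G, B, E.
D (6/4/2): D, E, G, B.
E (6/4/2): E, F#, A, C#.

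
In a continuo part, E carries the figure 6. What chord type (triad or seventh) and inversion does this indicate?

6 is shorthand for 6/3.
Intervals of 6/3 above the bass form a triad; the bass is the third, so this is first inversion.

triad, first inversion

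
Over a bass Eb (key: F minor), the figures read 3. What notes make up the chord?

The written figures 3 are shorthand for 5/3: the 5 is implied.
A third above Eb in this key is G.
A fifth above Eb in this key is Bb.
Together with the bass Eb, this spells Eb major in root position.

Eb, G, Bb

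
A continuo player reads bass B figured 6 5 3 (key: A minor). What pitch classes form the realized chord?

B, D, F, G

A third above B in this key is D.
A fifth above B in this key is F.
A sixth above B in this key is G.
Together with the bass B, this spells G dominant seventh in first inversion.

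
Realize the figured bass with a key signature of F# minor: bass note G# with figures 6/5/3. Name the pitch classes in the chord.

G#, B, D, E

A third above G# in this key is B.
A fifth above G# in this key is D.
A sixth above G# in this key is E.
Together with the bass G#, this spells E dominant seventh in first inversion.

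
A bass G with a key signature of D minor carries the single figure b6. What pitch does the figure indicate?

Counting 5 letter steps above G lands on E; in D minor, that letter is E.
The b6 figure lowers it a semitone, giving Eb.

Eb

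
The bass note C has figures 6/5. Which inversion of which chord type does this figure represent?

seventh chord, first inversion

6/5 is shorthand for 6/5/3.
Intervals of 6/5/3 above the bass form a seventh chord; the bass is the third, so this is first inversion.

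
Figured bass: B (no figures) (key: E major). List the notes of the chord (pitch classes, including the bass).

B, D#, F#

An unfigured bass implies 5/3.
A third above B in this key is D#.
A fifth above B in this key is F#.
Together with the bass B, this spells B major in root position.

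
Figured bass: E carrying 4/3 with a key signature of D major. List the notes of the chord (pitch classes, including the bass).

E, G, A, C#

The written figures 4/3 are shorthand for 6/4/3: the 6 is implied.
A third above E in this key is G.
A fourth above E in this key is A.
A sixth above E in this key is C#.
Together with the bass E, this spells A dominant seventh in second inversion.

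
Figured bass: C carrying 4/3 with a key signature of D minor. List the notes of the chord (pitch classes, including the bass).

The written figures 4/3 are shorthand for 6/4/3: the 6 is implied.
A third above C in this key is E.
A fourth above C in this key is F.
A sixth above C in this key is A.
Together with the bass C, this spells F major seventh in second inversion.

C, E, F, A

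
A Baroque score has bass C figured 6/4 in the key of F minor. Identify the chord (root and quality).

The figures 6/4 indicate a triad in second inversion.
In second inversion the root lies a fourth above the bass: a fourth above C in F minor is F.
The chord tones are C, F, Ab, giving F minor.

F minor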